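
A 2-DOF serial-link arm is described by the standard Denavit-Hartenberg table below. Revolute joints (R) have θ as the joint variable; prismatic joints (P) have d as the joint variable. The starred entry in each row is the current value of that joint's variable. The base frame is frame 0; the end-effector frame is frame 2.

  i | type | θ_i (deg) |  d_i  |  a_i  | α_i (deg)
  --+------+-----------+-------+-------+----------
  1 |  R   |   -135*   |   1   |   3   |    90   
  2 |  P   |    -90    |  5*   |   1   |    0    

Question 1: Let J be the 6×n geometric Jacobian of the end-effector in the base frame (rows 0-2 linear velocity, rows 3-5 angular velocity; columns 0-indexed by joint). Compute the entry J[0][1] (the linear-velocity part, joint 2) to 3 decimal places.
prismatic axis z_1 = (-0.7071,0.7071,0.0000)
J_v[:, 1] = z_1; J_ω[:, 1] = (0,0,0)
entry J[0][1] = -0.7071

-0.707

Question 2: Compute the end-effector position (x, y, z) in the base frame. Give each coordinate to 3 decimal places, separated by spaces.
after link 1: o_1 = (-2.1213, -2.1213, 1.0000)
after link 2: o_2 = (-5.6569, 1.4142, 0.0000)

-5.657 1.414 0.000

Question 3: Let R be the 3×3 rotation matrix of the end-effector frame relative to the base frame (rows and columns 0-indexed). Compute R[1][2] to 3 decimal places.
End-effector z-axis (col 2 of R) = (-0.7071,0.7071,0.0000)
R[1][2] = 0.7071

0.707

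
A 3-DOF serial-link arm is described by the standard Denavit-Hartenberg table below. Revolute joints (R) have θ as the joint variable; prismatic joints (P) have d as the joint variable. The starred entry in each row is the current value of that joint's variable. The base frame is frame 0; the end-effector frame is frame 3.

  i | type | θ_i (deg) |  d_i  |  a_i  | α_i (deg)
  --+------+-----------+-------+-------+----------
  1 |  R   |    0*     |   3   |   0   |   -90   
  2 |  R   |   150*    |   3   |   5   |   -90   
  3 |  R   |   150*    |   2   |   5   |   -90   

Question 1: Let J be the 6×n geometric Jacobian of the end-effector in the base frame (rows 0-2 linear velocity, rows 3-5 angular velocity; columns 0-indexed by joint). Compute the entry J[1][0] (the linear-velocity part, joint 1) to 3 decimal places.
-1.580

axis z_0 = ẑ; lever o_n−o_0 = (-1.5801,0.5000,4.3971)
cross product → J_v[:, 0] = (-0.5000,-1.5801,0.0000)
J_ω[:, 0] = z_0
entry J[1][0] = -1.5801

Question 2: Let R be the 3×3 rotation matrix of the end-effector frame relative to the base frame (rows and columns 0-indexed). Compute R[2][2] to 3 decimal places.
End-effector z-axis (col 2 of R) = (0.4330,0.8660,0.2500)
R[2][2] = 0.2500

0.250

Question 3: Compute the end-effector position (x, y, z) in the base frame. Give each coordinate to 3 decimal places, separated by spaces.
-1.580 0.500 4.397

after link 1: o_1 = (0.0000, 0.0000, 3.0000)
after link 2: o_2 = (-4.3301, 3.0000, 0.5000)
after link 3: o_3 = (-1.5801, 0.5000, 4.3971)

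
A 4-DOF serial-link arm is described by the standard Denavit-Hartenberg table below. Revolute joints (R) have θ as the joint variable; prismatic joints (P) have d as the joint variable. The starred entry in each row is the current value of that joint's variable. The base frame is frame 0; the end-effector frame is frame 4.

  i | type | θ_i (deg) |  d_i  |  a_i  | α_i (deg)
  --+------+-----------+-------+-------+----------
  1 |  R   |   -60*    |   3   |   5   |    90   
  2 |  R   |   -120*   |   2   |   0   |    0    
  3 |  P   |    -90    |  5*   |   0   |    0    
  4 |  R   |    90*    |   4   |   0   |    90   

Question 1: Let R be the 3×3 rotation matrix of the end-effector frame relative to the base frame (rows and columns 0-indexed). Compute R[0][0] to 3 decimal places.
-0.250

End-effector x-axis (col 0 of R) = (-0.2500,0.4330,-0.8660)
R[0][0] = -0.2500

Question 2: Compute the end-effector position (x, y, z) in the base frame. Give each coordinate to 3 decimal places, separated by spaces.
after link 1: o_1 = (2.5000, -4.3301, 3.0000)
after link 2: o_2 = (0.7679, -5.3301, 3.0000)
after link 3: o_3 = (-3.5622, -7.8301, 3.0000)
after link 4: o_4 = (-7.0263, -9.8301, 3.0000)

-7.026 -9.830 3.000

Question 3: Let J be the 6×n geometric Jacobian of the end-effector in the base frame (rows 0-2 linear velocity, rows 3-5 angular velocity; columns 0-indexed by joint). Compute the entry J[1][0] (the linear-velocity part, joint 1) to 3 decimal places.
-7.026

axis z_0 = ẑ; lever o_n−o_0 = (-7.0263,-9.8301,3.0000)
cross product → J_v[:, 0] = (9.8301,-7.0263,0.0000)
J_ω[:, 0] = z_0
entry J[1][0] = -7.0263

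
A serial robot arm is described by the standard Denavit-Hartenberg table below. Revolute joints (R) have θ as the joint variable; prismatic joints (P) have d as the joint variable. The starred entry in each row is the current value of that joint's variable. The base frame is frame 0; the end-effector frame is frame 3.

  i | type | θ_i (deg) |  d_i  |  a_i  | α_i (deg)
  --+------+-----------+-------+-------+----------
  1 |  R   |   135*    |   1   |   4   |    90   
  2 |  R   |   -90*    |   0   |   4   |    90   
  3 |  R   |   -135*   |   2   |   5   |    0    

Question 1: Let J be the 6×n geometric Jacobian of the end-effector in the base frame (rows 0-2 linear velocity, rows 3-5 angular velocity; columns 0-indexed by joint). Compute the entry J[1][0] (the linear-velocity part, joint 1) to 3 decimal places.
-3.914

axis z_0 = ẑ; lever o_n−o_0 = (-3.9142,-1.0858,0.5355)
cross product → J_v[:, 0] = (1.0858,-3.9142,0.0000)
J_ω[:, 0] = z_0
entry J[1][0] = -3.9142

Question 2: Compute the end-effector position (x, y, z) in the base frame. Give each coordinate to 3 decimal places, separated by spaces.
-3.914 -1.086 0.536

after link 1: o_1 = (-2.8284, 2.8284, 1.0000)
after link 2: o_2 = (-2.8284, 2.8284, -3.0000)
after link 3: o_3 = (-3.9142, -1.0858, 0.5355)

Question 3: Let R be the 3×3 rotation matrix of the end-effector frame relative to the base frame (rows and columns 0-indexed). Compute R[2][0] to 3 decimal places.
0.707

End-effector x-axis (col 0 of R) = (-0.5000,-0.5000,0.7071)
R[2][0] = 0.7071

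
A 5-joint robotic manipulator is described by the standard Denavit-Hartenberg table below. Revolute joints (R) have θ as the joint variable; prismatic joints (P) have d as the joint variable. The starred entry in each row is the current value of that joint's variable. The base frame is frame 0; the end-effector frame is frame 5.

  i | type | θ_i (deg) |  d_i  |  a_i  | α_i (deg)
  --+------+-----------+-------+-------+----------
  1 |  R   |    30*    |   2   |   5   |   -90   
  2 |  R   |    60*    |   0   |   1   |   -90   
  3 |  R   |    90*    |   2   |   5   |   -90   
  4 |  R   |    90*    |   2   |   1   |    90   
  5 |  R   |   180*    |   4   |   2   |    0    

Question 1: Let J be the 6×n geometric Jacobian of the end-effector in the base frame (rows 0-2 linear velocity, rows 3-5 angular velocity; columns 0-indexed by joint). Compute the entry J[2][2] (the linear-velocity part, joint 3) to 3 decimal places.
7.794

axis z_2 = (-0.7500,-0.4330,-0.5000); lever o_n−o_2 = (1.3840,-9.5933,0.2321)
cross product → J_v[:, 2] = (-4.8971,-0.5179,7.7942)
J_ω[:, 2] = z_2
entry J[2][2] = 7.7942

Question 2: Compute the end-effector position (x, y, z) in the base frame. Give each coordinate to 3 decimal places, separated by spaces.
6.147 -6.843 1.366

after link 1: o_1 = (4.3301, 2.5000, 2.0000)
after link 2: o_2 = (4.7631, 2.7500, 1.1340)
after link 3: o_3 = (5.7631, -2.4462, 0.1340)
after link 4: o_4 = (5.6471, -2.5131, 2.3660)
after link 5: o_5 = (6.1471, -6.8433, 1.3660)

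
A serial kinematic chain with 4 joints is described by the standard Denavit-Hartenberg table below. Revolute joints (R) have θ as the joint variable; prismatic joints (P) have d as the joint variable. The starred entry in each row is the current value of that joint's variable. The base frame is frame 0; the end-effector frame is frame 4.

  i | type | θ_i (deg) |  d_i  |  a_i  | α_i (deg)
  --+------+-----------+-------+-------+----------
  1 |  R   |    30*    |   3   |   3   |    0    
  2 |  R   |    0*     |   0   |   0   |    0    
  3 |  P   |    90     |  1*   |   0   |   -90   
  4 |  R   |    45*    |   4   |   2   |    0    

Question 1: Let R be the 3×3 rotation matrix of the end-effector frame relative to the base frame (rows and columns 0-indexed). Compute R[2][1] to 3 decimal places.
-0.707

End-effector y-axis (col 1 of R) = (0.3536,-0.6124,-0.7071)
R[2][1] = -0.7071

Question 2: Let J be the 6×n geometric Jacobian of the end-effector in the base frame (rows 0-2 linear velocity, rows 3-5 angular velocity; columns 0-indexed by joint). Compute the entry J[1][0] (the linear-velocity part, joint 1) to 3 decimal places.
axis z_0 = ẑ; lever o_n−o_0 = (-1.5731,0.7247,2.5858)
cross product → J_v[:, 0] = (-0.7247,-1.5731,0.0000)
J_ω[:, 0] = z_0
entry J[1][0] = -1.5731

-1.573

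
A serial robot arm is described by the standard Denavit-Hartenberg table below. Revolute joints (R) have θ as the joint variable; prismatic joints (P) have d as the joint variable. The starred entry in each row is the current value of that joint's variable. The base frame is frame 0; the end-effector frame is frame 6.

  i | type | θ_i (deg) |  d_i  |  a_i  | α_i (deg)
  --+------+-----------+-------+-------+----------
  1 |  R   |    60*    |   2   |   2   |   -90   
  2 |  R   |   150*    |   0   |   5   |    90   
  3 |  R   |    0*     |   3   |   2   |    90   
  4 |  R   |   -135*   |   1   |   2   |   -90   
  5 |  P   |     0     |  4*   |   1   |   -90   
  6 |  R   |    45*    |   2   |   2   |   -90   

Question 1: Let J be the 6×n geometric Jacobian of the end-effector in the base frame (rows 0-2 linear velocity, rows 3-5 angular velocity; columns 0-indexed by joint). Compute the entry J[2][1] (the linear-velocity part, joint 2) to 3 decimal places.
axis z_1 = (-0.8660,0.5000,0.0000); lever o_n−o_1 = (-3.8247,-4.6246,-1.1650)
cross product → J_v[:, 1] = (-0.5825,-1.0089,5.9174)
J_ω[:, 1] = z_1
entry J[2][1] = 5.9174

5.917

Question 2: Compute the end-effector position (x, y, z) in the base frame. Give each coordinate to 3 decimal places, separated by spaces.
-2.825 -2.893 0.835

after link 1: o_1 = (1.0000, 1.7321, 2.0000)
after link 2: o_2 = (-1.1651, -2.0179, -0.5000)
after link 3: o_3 = (-1.2811, -2.2189, -4.0981)
after link 4: o_4 = (-0.1562, -2.2706, -2.1662)
after link 5: o_5 = (-1.9587, -5.3925, -0.1650)
after link 6: o_6 = (-2.8247, -2.8925, 0.8350)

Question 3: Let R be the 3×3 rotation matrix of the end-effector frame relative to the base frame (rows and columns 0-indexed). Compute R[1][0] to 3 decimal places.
0.750

End-effector x-axis (col 0 of R) = (0.4330,0.7500,0.5000)
R[1][0] = 0.7500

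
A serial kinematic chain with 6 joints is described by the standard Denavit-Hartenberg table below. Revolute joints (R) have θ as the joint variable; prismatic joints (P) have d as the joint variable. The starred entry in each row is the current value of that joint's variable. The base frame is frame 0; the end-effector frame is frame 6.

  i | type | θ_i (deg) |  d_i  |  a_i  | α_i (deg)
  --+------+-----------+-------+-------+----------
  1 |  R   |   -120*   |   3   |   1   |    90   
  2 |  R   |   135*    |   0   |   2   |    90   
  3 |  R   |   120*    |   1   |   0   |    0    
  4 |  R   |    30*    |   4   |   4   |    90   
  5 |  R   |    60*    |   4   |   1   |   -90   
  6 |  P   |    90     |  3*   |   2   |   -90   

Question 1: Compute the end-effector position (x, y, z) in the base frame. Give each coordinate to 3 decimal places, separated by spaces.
-4.950 -3.207 9.165

after link 1: o_1 = (-0.5000, -0.8660, 3.0000)
after link 2: o_2 = (0.2071, 0.3587, 4.4142)
after link 3: o_3 = (-0.1464, -0.2537, 5.1213)
after link 4: o_4 = (-4.5175, -3.8245, 5.5003)
after link 5: o_5 = (-7.4861, -1.5382, 7.2207)
after link 6: o_6 = (-4.9495, -3.2068, 9.1652)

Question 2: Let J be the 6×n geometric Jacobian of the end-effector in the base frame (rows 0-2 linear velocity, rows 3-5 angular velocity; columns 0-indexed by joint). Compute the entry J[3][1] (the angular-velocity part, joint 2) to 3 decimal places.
axis z_1 = (-0.8660,0.5000,0.0000); lever o_n−o_1 = (-4.4495,-2.3408,6.1652)
cross product → J_v[:, 1] = (3.0826,5.3392,4.2519)
J_ω[:, 1] = z_1
entry J[3][1] = -0.8660

-0.866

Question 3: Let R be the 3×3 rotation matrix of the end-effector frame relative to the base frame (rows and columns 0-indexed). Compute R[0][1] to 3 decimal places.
End-effector y-axis (col 1 of R) = (-0.4634,0.0634,-0.8839)
R[0][1] = -0.4634

-0.463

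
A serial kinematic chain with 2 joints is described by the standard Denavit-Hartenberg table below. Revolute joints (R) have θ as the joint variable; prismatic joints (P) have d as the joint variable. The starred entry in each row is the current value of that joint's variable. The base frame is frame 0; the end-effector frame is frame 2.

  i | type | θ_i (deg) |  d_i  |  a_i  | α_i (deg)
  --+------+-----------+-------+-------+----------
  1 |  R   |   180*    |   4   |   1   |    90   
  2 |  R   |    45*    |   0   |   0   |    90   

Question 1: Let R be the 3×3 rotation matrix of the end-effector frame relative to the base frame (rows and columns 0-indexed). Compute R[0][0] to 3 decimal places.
-0.707

End-effector x-axis (col 0 of R) = (-0.7071,0.0000,0.7071)
R[0][0] = -0.7071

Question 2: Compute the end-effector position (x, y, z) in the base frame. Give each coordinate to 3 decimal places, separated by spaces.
after link 1: o_1 = (-1.0000, 0.0000, 4.0000)
after link 2: o_2 = (-1.0000, 0.0000, 4.0000)

-1.000 0.000 4.000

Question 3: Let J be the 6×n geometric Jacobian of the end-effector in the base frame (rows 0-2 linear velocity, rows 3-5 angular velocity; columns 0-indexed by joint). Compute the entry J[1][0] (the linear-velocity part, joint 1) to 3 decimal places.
axis z_0 = ẑ; lever o_n−o_0 = (-1.0000,0.0000,4.0000)
cross product → J_v[:, 0] = (-0.0000,-1.0000,0.0000)
J_ω[:, 0] = z_0
entry J[1][0] = -1.0000

-1.000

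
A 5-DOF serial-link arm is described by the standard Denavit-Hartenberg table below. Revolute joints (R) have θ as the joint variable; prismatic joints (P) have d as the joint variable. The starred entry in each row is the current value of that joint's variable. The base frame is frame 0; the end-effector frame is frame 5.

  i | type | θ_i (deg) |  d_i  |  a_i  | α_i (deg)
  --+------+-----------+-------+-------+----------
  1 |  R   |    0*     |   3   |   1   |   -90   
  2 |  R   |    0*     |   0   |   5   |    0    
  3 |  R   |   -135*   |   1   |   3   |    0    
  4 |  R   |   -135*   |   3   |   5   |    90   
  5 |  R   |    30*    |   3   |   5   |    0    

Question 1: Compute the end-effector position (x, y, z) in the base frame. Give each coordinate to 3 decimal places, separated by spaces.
after link 1: o_1 = (1.0000, 0.0000, 3.0000)
after link 2: o_2 = (6.0000, 0.0000, 3.0000)
after link 3: o_3 = (3.8787, 1.0000, 5.1213)
after link 4: o_4 = (3.8787, 4.0000, 0.1213)
after link 5: o_5 = (6.8787, 6.5000, -4.2088)

6.879 6.500 -4.209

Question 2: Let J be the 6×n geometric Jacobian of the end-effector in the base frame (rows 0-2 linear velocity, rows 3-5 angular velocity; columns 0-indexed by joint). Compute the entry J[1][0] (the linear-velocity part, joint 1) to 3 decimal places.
axis z_0 = ẑ; lever o_n−o_0 = (6.8787,6.5000,-4.2088)
cross product → J_v[:, 0] = (-6.5000,6.8787,0.0000)
J_ω[:, 0] = z_0
entry J[1][0] = 6.8787

6.879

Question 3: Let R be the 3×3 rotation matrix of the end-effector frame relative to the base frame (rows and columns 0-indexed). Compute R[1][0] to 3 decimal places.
0.500

End-effector x-axis (col 0 of R) = (-0.0000,0.5000,-0.8660)
R[1][0] = 0.5000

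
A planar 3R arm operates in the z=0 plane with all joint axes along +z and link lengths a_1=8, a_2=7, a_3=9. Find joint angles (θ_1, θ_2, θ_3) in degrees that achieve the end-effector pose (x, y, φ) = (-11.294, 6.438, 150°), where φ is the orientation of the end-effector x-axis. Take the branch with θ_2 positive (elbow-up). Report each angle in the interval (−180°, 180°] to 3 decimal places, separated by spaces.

89.996 150.001 -89.997

wrist centre = target − a_3·(cos φ, sin φ) = (-3.4998, 1.9380)
cos θ_2 = (16.0042−8²−7²)/(2·8·7) = -0.8660; θ_2 = 150.0009° (elbow-up)
β = atan2(1.9380,-3.4998) = 151.0245°; ψ = atan2(3.4999,1.9378) = 61.0283°
θ_1 = β − ψ = 89.9962°
θ_3 = φ − θ_1 − θ_2 = -89.9971° (wrapped to (-180°,180°])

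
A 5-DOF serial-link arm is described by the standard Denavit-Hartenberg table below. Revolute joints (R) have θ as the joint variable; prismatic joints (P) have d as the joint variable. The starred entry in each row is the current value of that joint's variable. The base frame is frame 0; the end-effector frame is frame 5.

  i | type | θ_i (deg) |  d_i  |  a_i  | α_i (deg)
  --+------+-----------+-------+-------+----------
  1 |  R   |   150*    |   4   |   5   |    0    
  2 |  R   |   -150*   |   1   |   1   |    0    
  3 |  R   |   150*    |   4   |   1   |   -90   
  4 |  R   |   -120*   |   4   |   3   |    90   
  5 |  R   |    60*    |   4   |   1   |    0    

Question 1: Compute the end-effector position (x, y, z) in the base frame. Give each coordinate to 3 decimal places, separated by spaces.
after link 1: o_1 = (-4.3301, 2.5000, 4.0000)
after link 2: o_2 = (-3.3301, 2.5000, 5.0000)
after link 3: o_3 = (-4.1962, 3.0000, 9.0000)
after link 4: o_4 = (-4.8971, -1.2141, 11.5981)
after link 5: o_5 = (-2.1136, -3.8212, 10.0311)

-2.114 -3.821 10.031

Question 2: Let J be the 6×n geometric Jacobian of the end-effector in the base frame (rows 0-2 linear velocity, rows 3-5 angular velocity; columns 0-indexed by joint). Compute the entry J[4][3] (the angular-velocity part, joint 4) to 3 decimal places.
-0.866

axis z_3 = (-0.5000,-0.8660,0.0000); lever o_n−o_3 = (2.0825,-6.8212,1.0311)
cross product → J_v[:, 3] = (-0.8929,0.5155,5.2141)
J_ω[:, 3] = z_3
entry J[4][3] = -0.8660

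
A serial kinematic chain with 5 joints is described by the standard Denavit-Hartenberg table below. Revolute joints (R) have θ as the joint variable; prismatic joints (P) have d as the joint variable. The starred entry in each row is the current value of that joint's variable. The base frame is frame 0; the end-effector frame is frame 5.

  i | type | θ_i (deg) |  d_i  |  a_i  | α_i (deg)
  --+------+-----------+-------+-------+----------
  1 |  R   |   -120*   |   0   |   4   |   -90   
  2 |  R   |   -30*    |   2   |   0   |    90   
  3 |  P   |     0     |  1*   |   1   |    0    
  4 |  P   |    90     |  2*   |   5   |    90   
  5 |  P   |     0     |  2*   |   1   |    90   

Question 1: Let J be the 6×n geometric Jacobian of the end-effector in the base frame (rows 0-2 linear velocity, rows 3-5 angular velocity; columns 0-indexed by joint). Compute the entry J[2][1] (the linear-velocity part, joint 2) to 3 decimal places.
-1.098

axis z_1 = (0.8660,-0.5000,0.0000); lever o_n−o_1 = (6.3792,-4.9510,4.0981)
cross product → J_v[:, 1] = (-2.0490,-3.5490,-1.0981)
J_ω[:, 1] = z_1
entry J[2][1] = -1.0981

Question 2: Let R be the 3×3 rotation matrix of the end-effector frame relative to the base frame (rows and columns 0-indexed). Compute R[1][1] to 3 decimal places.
End-effector y-axis (col 1 of R) = (-0.4330,-0.7500,0.5000)
R[1][1] = -0.7500

-0.750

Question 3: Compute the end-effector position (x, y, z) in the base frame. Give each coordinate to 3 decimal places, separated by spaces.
4.379 -8.415 4.098

after link 1: o_1 = (-2.0000, -3.4641, 0.0000)
after link 2: o_2 = (-0.2679, -4.4641, 0.0000)
after link 3: o_3 = (-0.4510, -4.7811, 1.3660)
after link 4: o_4 = (4.3792, -6.4151, 3.0981)
after link 5: o_5 = (4.3792, -8.4151, 4.0981)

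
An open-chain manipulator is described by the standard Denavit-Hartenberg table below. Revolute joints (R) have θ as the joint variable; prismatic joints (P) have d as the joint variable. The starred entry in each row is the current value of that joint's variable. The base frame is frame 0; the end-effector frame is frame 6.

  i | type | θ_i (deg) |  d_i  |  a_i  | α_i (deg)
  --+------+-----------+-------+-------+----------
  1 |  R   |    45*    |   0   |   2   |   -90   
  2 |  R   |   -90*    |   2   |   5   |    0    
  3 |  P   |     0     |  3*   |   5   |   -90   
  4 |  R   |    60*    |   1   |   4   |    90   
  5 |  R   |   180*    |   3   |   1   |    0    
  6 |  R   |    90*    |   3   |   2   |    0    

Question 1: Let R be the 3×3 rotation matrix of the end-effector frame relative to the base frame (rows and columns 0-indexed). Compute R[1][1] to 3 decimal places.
-0.612

End-effector y-axis (col 1 of R) = (0.6124,-0.6124,0.5000)
R[1][1] = -0.6124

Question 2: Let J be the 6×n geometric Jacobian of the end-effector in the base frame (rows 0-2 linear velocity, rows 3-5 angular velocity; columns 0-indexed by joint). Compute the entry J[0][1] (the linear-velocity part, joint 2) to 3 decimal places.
axis z_1 = (-0.7071,0.7071,0.0000); lever o_n−o_1 = (-4.5268,3.1126,16.6962)
cross product → J_v[:, 1] = (11.8060,11.8060,1.0000)
J_ω[:, 1] = z_1
entry J[0][1] = 11.8060

11.806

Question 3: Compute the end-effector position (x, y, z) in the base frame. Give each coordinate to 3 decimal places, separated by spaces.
after link 1: o_1 = (1.4142, 1.4142, 0.0000)
after link 2: o_2 = (0.0000, 2.8284, 5.0000)
after link 3: o_3 = (-2.1213, 4.9497, 10.0000)
after link 4: o_4 = (1.0353, 3.2074, 12.0000)
after link 5: o_5 = (-0.6378, 4.8804, 14.0981)
after link 6: o_6 = (-3.1126, 4.5268, 16.6962)

-3.113 4.527 16.696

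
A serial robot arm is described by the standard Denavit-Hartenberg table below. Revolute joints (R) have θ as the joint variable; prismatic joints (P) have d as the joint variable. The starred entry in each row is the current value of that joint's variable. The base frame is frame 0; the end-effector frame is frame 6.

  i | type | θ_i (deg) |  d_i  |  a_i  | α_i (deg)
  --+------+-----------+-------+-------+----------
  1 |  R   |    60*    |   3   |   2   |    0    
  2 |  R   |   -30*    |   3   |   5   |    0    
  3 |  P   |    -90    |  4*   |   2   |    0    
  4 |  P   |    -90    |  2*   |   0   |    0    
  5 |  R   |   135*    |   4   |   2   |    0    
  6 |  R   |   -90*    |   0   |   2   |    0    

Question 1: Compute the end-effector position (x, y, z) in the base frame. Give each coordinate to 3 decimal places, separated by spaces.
after link 1: o_1 = (1.0000, 1.7321, 3.0000)
after link 2: o_2 = (5.3301, 4.2321, 6.0000)
after link 3: o_3 = (6.3301, 2.5000, 10.0000)
after link 4: o_4 = (6.3301, 2.5000, 12.0000)
after link 5: o_5 = (8.2620, 1.9824, 16.0000)
after link 6: o_6 = (7.7443, 0.0505, 16.0000)

7.744 0.051 16.000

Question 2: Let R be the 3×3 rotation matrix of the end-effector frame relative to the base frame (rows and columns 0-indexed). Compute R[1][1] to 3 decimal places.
End-effector y-axis (col 1 of R) = (0.9659,-0.2588,0.0000)
R[1][1] = -0.2588

-0.259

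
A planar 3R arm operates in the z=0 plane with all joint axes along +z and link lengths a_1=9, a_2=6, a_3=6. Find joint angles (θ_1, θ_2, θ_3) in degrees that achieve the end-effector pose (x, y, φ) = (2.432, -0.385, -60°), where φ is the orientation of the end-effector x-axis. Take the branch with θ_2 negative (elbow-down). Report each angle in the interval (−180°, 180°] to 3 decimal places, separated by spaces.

134.995 -149.999 -44.996

wrist centre = target − a_3·(cos φ, sin φ) = (-0.5680, 4.8112)
cos θ_2 = (23.4698−9²−6²)/(2·9·6) = -0.8660; θ_2 = -149.9994° (elbow-down)
β = atan2(4.8112,-0.5680) = 96.7331°; ψ = atan2(-3.0001,3.8039) = -38.2622°
θ_1 = β − ψ = 134.9954°
θ_3 = φ − θ_1 − θ_2 = -44.9959° (wrapped to (-180°,180°])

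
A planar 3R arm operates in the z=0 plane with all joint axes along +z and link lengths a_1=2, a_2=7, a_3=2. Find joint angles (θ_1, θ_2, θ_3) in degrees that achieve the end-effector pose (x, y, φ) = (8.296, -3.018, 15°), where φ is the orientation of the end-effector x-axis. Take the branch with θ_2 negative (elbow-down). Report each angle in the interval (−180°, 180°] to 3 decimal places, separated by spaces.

wrist centre = target − a_3·(cos φ, sin φ) = (6.3641, -3.5356)
cos θ_2 = (53.0031−2²−7²)/(2·2·7) = 0.0001; θ_2 = -89.9936° (elbow-down)
β = atan2(-3.5356,6.3641) = -29.0546°; ψ = atan2(-7.0000,2.0008) = -74.0487°
θ_1 = β − ψ = 44.9941°
θ_3 = φ − θ_1 − θ_2 = 59.9995° (wrapped to (-180°,180°])

44.994 -89.994 60.000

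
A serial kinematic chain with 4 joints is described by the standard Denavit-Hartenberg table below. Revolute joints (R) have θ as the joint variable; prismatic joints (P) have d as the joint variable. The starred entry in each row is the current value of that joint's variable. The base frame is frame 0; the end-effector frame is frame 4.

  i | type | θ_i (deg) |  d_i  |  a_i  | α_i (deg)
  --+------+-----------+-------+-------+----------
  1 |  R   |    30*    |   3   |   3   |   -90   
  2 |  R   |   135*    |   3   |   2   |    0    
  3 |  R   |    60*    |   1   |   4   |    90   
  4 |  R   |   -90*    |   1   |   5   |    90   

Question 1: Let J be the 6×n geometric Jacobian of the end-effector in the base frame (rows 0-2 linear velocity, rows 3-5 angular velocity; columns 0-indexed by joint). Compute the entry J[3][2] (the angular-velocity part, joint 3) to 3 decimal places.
axis z_2 = (-0.5000,0.8660,0.0000); lever o_n−o_2 = (-1.5702,-5.5254,0.0694)
cross product → J_v[:, 2] = (0.0601,0.0347,4.1225)
J_ω[:, 2] = z_2
entry J[3][2] = -0.5000

-0.500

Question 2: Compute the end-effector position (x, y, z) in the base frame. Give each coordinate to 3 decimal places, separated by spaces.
-1.697 -2.134 1.655

after link 1: o_1 = (2.5981, 1.5000, 3.0000)
after link 2: o_2 = (-0.1267, 3.3910, 1.5858)
after link 3: o_3 = (-3.9727, 2.3251, 2.6211)
after link 4: o_4 = (-1.6969, -2.1344, 1.6551)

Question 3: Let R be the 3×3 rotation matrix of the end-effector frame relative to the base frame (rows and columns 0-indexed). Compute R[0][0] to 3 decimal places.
End-effector x-axis (col 0 of R) = (0.5000,-0.8660,-0.0000)
R[0][0] = 0.5000

0.500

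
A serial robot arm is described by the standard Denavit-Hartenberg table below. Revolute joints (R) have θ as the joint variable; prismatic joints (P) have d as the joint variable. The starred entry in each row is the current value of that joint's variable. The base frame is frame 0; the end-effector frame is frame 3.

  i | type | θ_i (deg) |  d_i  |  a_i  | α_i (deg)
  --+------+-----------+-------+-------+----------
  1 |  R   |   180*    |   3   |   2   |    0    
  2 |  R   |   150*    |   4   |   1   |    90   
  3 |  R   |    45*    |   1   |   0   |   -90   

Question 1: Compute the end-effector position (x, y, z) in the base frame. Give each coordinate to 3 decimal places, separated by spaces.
after link 1: o_1 = (-2.0000, 0.0000, 3.0000)
after link 2: o_2 = (-1.1340, -0.5000, 7.0000)
after link 3: o_3 = (-1.6340, -1.3660, 7.0000)

-1.634 -1.366 7.000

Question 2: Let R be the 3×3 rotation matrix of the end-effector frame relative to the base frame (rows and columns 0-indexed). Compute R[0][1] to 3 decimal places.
End-effector y-axis (col 1 of R) = (0.5000,0.8660,-0.0000)
R[0][1] = 0.5000

0.500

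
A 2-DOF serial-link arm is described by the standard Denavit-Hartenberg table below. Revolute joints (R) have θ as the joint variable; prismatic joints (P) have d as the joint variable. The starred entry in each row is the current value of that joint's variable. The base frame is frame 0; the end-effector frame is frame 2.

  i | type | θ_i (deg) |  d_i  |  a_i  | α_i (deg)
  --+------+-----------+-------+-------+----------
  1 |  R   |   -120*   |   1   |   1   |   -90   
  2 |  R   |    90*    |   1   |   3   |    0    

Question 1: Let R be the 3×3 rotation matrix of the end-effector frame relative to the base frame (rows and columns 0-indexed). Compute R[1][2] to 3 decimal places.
End-effector z-axis (col 2 of R) = (0.8660,-0.5000,0.0000)
R[1][2] = -0.5000

-0.500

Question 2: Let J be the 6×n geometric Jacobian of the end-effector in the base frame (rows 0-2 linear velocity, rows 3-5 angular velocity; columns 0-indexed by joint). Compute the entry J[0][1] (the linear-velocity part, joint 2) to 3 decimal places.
1.500

axis z_1 = (0.8660,-0.5000,0.0000); lever o_n−o_1 = (0.8660,-0.5000,-3.0000)
cross product → J_v[:, 1] = (1.5000,2.5981,-0.0000)
J_ω[:, 1] = z_1
entry J[0][1] = 1.5000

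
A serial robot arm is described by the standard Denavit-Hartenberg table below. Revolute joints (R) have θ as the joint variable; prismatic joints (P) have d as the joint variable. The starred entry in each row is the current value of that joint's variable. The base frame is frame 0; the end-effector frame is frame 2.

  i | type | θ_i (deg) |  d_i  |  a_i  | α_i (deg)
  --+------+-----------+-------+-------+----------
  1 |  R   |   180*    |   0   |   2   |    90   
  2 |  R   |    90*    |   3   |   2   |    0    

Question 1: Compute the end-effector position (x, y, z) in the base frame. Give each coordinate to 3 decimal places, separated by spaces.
-2.000 3.000 2.000

after link 1: o_1 = (-2.0000, 0.0000, 0.0000)
after link 2: o_2 = (-2.0000, 3.0000, 2.0000)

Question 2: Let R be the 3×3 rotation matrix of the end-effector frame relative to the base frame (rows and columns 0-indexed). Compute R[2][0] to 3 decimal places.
End-effector x-axis (col 0 of R) = (-0.0000,-0.0000,1.0000)
R[2][0] = 1.0000

1.000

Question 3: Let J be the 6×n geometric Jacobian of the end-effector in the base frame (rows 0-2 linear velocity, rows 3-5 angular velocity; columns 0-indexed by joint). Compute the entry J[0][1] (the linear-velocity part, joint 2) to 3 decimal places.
2.000

axis z_1 = (0.0000,1.0000,0.0000); lever o_n−o_1 = (0.0000,3.0000,2.0000)
cross product → J_v[:, 1] = (2.0000,-0.0000,0.0000)
J_ω[:, 1] = z_1
entry J[0][1] = 2.0000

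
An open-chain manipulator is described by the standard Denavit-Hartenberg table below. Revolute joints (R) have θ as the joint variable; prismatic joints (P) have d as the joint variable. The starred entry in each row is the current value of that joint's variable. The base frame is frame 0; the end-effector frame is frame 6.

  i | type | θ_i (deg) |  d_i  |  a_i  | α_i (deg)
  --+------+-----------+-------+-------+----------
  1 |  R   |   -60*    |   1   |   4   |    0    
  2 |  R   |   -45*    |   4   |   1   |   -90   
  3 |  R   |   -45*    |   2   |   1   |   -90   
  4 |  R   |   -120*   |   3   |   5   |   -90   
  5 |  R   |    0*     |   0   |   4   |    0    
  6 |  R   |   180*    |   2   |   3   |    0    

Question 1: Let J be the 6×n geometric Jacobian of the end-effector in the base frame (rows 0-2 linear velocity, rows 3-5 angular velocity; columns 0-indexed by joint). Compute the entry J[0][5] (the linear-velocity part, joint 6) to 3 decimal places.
axis z_5 = (0.3245,-0.7209,0.6124); lever o_n−o_5 = (-2.1351,-1.7939,2.2854)
cross product → J_v[:, 5] = (-0.5490,-2.0490,-2.1213)
J_ω[:, 5] = z_5
entry J[0][5] = -0.5490

-0.549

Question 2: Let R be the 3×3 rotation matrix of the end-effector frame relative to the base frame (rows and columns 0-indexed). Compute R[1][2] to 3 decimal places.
End-effector z-axis (col 2 of R) = (0.3245,-0.7209,0.6124)
R[1][2] = -0.7209

-0.721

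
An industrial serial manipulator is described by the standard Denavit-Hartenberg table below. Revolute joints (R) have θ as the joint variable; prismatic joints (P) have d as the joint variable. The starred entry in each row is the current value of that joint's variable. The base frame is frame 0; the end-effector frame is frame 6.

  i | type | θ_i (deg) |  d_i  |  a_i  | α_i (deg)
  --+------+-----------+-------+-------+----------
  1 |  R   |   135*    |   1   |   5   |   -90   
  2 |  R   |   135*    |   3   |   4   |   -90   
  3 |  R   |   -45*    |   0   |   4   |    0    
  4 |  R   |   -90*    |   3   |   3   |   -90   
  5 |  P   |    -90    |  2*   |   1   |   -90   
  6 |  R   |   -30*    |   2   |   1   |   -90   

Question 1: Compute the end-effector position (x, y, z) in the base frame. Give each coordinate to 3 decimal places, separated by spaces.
after link 1: o_1 = (-3.5355, 3.5355, 1.0000)
after link 2: o_2 = (-3.6569, -0.5858, -1.8284)
after link 3: o_3 = (-4.2426, -4.0000, -3.8284)
after link 4: o_4 = (-5.3033, -5.9393, -0.2071)
after link 5: o_5 = (-5.0962, -8.1464, -0.5000)
after link 6: o_6 = (-6.4435, -9.2991, 0.8624)

-6.444 -9.299 0.862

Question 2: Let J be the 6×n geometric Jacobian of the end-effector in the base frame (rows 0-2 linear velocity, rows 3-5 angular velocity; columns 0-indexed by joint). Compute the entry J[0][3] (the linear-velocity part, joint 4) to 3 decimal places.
axis z_3 = (0.5000,-0.5000,0.7071); lever o_n−o_3 = (-2.2009,-5.2991,4.6908)
cross product → J_v[:, 3] = (1.4017,-3.9017,-3.7500)
J_ω[:, 3] = z_3
entry J[0][3] = 1.4017

1.402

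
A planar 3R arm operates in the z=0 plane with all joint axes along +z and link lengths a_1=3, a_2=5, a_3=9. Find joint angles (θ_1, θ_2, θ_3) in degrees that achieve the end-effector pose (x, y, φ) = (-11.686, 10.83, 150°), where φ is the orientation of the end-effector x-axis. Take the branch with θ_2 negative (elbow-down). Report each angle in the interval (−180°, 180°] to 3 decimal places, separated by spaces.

wrist centre = target − a_3·(cos φ, sin φ) = (-3.8918, 6.3300)
cos θ_2 = (55.2148−3²−5²)/(2·3·5) = 0.7072; θ_2 = -44.9957° (elbow-down)
β = atan2(6.3300,-3.8918) = 121.5838°; ψ = atan2(-3.5353,6.5358) = -28.4093°
θ_1 = β − ψ = 149.9931°
θ_3 = φ − θ_1 − θ_2 = 45.0026° (wrapped to (-180°,180°])

149.993 -44.996 45.003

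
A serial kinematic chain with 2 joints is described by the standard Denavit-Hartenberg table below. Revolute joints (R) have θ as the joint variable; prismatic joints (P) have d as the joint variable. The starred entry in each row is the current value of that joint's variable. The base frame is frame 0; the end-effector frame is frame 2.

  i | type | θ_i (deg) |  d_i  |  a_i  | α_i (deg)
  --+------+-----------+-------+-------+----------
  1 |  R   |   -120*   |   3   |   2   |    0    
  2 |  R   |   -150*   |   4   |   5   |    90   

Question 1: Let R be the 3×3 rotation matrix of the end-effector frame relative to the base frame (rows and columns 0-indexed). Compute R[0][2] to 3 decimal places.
1.000

End-effector z-axis (col 2 of R) = (1.0000,0.0000,0.0000)
R[0][2] = 1.0000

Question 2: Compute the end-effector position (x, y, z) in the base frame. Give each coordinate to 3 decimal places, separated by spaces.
-1.000 3.268 7.000

after link 1: o_1 = (-1.0000, -1.7321, 3.0000)
after link 2: o_2 = (-1.0000, 3.2679, 7.0000)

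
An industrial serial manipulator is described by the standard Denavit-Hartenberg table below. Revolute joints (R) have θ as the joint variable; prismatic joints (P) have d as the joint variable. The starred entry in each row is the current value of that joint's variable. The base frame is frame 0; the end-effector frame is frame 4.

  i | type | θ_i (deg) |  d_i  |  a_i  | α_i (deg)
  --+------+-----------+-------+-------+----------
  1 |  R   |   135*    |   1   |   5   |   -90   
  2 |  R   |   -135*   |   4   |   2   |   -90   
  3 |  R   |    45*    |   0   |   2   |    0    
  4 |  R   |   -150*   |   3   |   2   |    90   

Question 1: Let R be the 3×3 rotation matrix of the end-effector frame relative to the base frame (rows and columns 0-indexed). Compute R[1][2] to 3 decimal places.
0.666

End-effector z-axis (col 2 of R) = (-0.3000,0.6660,-0.6830)
R[1][2] = 0.6660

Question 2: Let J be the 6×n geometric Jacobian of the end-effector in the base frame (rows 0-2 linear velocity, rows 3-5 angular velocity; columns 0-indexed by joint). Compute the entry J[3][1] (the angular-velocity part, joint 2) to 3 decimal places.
-0.707

axis z_1 = (-0.7071,-0.7071,0.0000); lever o_n−o_1 = (-3.2462,-3.1427,4.1695)
cross product → J_v[:, 1] = (-2.9483,2.9483,-0.0731)
J_ω[:, 1] = z_1
entry J[3][1] = -0.7071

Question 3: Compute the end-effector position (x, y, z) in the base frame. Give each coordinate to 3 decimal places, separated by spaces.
-6.782 0.393 5.170

after link 1: o_1 = (-3.5355, 3.5355, 1.0000)
after link 2: o_2 = (-5.3640, -0.2929, 2.4142)
after link 3: o_3 = (-3.6569, 0.0000, 3.4142)
after link 4: o_4 = (-6.7817, 0.3928, 5.1695)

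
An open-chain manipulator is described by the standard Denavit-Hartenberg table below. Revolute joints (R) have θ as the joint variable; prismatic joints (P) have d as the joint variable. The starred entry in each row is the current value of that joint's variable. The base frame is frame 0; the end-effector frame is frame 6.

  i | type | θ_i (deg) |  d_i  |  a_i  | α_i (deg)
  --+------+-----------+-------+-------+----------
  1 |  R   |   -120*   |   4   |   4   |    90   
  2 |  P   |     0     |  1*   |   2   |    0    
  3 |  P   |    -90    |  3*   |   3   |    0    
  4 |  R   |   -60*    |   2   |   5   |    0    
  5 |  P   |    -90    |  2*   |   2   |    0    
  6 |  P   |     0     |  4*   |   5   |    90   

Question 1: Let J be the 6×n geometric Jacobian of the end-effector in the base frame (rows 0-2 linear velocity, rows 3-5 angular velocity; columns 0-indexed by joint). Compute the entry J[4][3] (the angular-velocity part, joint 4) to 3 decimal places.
axis z_3 = (-0.8660,0.5000,0.0000); lever o_n−o_3 = (-3.0131,10.7811,3.5622)
cross product → J_v[:, 3] = (1.7811,3.0849,-7.8301)
J_ω[:, 3] = z_3
entry J[4][3] = 0.5000

0.500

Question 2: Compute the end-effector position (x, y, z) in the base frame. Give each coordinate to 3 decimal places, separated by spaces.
after link 1: o_1 = (-2.0000, -3.4641, 4.0000)
after link 2: o_2 = (-3.8660, -4.6962, 4.0000)
after link 3: o_3 = (-6.4641, -3.1962, 1.0000)
after link 4: o_4 = (-6.0311, 1.5538, -1.5000)
after link 5: o_5 = (-7.2631, 3.4199, 0.2321)
after link 6: o_6 = (-9.4772, 7.5849, 4.5622)

-9.477 7.585 4.562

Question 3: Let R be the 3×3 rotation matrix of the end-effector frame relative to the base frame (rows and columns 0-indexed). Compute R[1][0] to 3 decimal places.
0.433

End-effector x-axis (col 0 of R) = (0.2500,0.4330,0.8660)
R[1][0] = 0.4330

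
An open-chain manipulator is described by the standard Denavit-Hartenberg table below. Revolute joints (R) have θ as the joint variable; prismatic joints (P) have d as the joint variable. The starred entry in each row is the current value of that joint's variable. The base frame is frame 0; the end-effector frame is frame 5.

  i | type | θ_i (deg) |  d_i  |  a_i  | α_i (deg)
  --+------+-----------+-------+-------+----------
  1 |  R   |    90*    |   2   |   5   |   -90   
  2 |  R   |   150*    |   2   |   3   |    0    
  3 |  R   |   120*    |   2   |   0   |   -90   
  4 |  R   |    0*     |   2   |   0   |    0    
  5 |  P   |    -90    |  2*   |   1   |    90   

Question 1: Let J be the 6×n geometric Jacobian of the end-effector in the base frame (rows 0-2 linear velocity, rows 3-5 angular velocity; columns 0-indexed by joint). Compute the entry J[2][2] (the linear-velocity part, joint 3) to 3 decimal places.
axis z_2 = (-1.0000,0.0000,0.0000); lever o_n−o_2 = (-3.0000,4.0000,0.0000)
cross product → J_v[:, 2] = (-0.0000,0.0000,-4.0000)
J_ω[:, 2] = z_2
entry J[2][2] = -4.0000

-4.000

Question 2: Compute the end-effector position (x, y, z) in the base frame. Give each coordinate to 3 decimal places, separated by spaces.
after link 1: o_1 = (0.0000, 5.0000, 2.0000)
after link 2: o_2 = (-2.0000, 2.4019, 0.5000)
after link 3: o_3 = (-4.0000, 2.4019, 0.5000)
after link 4: o_4 = (-4.0000, 4.4019, 0.5000)
after link 5: o_5 = (-5.0000, 6.4019, 0.5000)

-5.000 6.402 0.500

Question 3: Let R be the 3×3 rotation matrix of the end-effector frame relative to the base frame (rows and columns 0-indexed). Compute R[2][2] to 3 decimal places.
-1.000

End-effector z-axis (col 2 of R) = (-0.0000,0.0000,-1.0000)
R[2][2] = -1.0000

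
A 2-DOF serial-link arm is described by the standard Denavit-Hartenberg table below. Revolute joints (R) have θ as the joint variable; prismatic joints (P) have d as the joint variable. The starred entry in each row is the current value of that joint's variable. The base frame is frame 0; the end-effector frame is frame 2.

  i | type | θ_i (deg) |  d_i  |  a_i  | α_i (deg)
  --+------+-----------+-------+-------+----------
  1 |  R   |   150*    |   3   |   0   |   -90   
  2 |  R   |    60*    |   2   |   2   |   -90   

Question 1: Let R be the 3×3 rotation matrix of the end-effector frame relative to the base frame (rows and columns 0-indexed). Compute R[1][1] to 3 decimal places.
End-effector y-axis (col 1 of R) = (0.5000,0.8660,-0.0000)
R[1][1] = 0.8660

0.866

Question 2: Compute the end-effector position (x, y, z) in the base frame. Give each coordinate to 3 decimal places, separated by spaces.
after link 1: o_1 = (0.0000, 0.0000, 3.0000)
after link 2: o_2 = (-1.8660, -1.2321, 1.2679)

-1.866 -1.232 1.268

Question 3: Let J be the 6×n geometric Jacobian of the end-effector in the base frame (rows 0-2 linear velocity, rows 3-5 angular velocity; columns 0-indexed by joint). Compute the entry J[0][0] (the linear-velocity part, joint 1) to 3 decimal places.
axis z_0 = ẑ; lever o_n−o_0 = (-1.8660,-1.2321,1.2679)
cross product → J_v[:, 0] = (1.2321,-1.8660,0.0000)
J_ω[:, 0] = z_0
entry J[0][0] = 1.2321

1.232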